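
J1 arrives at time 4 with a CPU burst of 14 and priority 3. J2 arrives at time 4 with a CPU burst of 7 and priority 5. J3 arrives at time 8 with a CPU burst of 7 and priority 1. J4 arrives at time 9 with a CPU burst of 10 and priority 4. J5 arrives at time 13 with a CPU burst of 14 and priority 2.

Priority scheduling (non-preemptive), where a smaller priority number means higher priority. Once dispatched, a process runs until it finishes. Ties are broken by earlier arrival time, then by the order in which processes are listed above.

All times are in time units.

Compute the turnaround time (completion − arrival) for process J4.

Timeline: | idle 0-4 | J1 4-18 | J3 18-25 | J5 25-39 | J4 39-49 | J2 49-56 |
Completion: J1=18  J2=56  J3=25  J4=49  J5=39
Turnaround(J4) = completion − arrival = 49 − 9 = 40

40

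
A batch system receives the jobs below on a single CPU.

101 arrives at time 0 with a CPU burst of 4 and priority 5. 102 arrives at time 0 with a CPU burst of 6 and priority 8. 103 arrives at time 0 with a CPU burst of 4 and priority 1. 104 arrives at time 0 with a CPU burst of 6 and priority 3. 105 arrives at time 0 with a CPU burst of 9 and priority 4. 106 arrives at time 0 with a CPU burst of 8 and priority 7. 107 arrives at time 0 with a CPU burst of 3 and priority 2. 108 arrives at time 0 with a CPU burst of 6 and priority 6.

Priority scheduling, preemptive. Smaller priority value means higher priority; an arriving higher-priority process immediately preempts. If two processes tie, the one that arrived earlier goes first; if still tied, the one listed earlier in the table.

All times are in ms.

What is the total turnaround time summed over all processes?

Schedule: | 103 0-4 | 107 4-7 | 104 7-13 | 105 13-22 | 101 22-26 | 108 26-32 | 106 32-40 | 102 40-46 |
Completion: 101=26  102=46  103=4  104=13  105=22  106=40  107=7  108=32
Turnaround = completion − arrival: 101=26, 102=46, 103=4, 104=13, 105=22, 106=40, 107=7, 108=32
Total turnaround = 26 + 46 + 4 + 13 + 22 + 40 + 7 + 32 = 190

190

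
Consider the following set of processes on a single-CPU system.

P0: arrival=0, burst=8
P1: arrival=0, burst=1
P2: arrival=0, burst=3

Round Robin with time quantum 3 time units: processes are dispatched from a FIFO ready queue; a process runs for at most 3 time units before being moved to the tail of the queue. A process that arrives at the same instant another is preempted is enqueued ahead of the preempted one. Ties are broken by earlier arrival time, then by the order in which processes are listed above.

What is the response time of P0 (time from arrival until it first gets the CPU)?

Gantt: | P0 0-3 | P1 3-4 | P2 4-7 | P0 7-12 |
Completion: P0=12  P1=4  P2=7
Response(P0) = first start − arrival = 0 − 0 = 0

0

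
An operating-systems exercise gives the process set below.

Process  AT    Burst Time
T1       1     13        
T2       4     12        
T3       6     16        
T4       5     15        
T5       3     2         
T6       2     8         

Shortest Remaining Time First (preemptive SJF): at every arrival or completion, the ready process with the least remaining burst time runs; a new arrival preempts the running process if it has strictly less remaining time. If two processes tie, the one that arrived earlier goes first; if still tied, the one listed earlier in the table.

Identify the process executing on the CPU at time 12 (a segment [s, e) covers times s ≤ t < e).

Timeline: | idle 0-1 | T1 1-2 | T6 2-3 | T5 3-5 | T6 5-12 | T1 12-24 | T2 24-36 | T4 36-51 | T3 51-67 |
Completion: T1=24  T2=36  T3=67  T4=51  T5=5  T6=12
Turnaround (C−A): T1=23  T2=32  T3=61  T4=46  T5=2  T6=10

T1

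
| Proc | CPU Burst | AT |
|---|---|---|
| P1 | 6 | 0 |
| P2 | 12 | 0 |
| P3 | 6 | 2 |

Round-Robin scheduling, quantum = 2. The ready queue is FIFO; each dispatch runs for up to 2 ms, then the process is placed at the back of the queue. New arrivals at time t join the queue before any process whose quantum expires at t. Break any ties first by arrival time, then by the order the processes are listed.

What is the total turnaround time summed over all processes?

54

Timeline: | P1 0-2 | P2 2-4 | P3 4-6 | P1 6-8 | P2 8-10 | P3 10-12 | P1 12-14 | P2 14-16 | P3 16-18 | P2 18-24 |
Completion: P1=14  P2=24  P3=18
Turnaround (C−A): P1=14  P2=24  P3=16
Turnaround = completion − arrival: P1=14, P2=24, P3=16
Total turnaround = 14 + 24 + 16 = 54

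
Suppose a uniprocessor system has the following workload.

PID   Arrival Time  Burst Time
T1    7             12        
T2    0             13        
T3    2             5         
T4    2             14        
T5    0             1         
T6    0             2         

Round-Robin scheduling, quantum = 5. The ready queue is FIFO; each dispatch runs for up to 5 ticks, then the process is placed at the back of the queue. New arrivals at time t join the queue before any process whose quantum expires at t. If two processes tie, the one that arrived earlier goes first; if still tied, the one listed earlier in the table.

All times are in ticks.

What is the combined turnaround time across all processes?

144

Gantt: | T2 0-5 | T5 5-6 | T6 6-8 | T3 8-13 | T4 13-18 | T2 18-23 | T1 23-28 | T4 28-33 | T2 33-36 | T1 36-41 | T4 41-45 | T1 45-47 |
Completion: T1=47  T2=36  T3=13  T4=45  T5=6  T6=8
Turnaround (C−A): T1=40  T2=36  T3=11  T4=43  T5=6  T6=8
Turnaround = completion − arrival: T1=40, T2=36, T3=11, T4=43, T5=6, T6=8
Total turnaround = 40 + 36 + 11 + 43 + 6 + 8 = 144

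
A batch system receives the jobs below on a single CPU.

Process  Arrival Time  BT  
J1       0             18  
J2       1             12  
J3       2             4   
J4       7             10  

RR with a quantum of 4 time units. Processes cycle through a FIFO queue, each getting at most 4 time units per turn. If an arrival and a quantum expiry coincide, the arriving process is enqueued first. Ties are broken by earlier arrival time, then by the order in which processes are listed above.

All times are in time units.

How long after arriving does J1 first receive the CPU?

Timeline: | J1 0-4 | J2 4-8 | J3 8-12 | J1 12-16 | J4 16-20 | J2 20-24 | J1 24-28 | J4 28-32 | J2 32-36 | J1 36-40 | J4 40-42 | J1 42-44 |
Completion: J1=44  J2=36  J3=12  J4=42
Turnaround (C−A): J1=44  J2=35  J3=10  J4=35
Response(J1) = first start − arrival = 0 − 0 = 0

0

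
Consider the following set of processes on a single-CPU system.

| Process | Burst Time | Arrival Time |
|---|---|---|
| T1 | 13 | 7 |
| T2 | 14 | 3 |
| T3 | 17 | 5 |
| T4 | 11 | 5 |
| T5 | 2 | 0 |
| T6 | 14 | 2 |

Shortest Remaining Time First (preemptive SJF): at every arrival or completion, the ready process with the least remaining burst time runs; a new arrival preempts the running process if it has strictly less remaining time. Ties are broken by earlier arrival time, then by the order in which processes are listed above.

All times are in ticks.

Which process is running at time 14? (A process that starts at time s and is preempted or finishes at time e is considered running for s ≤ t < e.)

T6

Timeline: | T5 0-2 | T6 2-16 | T4 16-27 | T1 27-40 | T2 40-54 | T3 54-71 |
Completion: T1=40  T2=54  T3=71  T4=27  T5=2  T6=16
Turnaround (C−A): T1=33  T2=51  T3=66  T4=22  T5=2  T6=14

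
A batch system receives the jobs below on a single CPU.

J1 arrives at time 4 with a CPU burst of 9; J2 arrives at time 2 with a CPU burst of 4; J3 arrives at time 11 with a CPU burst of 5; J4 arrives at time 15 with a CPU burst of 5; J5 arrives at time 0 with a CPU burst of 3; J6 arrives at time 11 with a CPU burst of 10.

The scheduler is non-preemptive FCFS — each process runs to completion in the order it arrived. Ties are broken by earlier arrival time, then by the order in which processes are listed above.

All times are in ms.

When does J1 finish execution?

16

Timeline: | J5 0-3 | J2 3-7 | J1 7-16 | J3 16-21 | J6 21-31 | J4 31-36 |
Completion: J1=16  J2=7  J3=21  J4=36  J5=3  J6=31
Turnaround (C−A): J1=12  J2=5  J3=10  J4=21  J5=3  J6=20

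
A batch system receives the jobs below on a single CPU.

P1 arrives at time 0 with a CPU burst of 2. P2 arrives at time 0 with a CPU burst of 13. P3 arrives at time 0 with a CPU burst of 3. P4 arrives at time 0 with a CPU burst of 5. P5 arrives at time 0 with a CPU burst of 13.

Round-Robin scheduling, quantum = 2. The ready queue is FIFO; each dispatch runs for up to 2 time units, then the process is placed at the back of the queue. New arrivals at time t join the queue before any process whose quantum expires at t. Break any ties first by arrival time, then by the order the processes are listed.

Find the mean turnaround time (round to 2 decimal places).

21.20

Timeline: | P1 0-2 | P2 2-4 | P3 4-6 | P4 6-8 | P5 8-10 | P2 10-12 | P3 12-13 | P4 13-15 | P5 15-17 | P2 17-19 | P4 19-20 | P5 20-22 | P2 22-24 | P5 24-26 | P2 26-28 | P5 28-30 | P2 30-32 | P5 32-34 | P2 34-35 | P5 35-36 |
Completion: P1=2  P2=35  P3=13  P4=20  P5=36
Turnaround (C−A): P1=2  P2=35  P3=13  P4=20  P5=36
Turnaround times: P1=2, P2=35, P3=13, P4=20, P5=36
Average turnaround = (2+35+13+20+36) / 5 = 106/5 = 21.20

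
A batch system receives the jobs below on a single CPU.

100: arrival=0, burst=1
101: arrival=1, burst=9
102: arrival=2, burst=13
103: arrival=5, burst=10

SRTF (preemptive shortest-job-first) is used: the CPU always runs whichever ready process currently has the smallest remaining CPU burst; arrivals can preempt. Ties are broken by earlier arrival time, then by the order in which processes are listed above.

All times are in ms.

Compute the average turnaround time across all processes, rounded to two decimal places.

14.00

Gantt: | 100 0-1 | 101 1-10 | 103 10-20 | 102 20-33 |
Completion: 100=1  101=10  102=33  103=20
Turnaround times: 100=1, 101=9, 102=31, 103=15
Average turnaround = (1+9+31+15) / 4 = 56/4 = 14.00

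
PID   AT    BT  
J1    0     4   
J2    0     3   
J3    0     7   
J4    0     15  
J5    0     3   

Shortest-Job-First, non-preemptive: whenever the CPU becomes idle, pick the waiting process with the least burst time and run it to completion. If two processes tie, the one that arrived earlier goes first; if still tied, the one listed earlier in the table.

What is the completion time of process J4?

Gantt: | J2 0-3 | J5 3-6 | J1 6-10 | J3 10-17 | J4 17-32 |
Completion: J1=10  J2=3  J3=17  J4=32  J5=6

32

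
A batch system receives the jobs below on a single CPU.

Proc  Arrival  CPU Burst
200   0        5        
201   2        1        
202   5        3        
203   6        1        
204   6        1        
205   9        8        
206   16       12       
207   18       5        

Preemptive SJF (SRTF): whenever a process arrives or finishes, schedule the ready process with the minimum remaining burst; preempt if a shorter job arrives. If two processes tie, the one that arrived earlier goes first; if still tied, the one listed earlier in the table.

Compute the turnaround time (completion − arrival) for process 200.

Schedule: | 200 0-2 | 201 2-3 | 200 3-6 | 203 6-7 | 204 7-8 | 202 8-11 | 205 11-19 | 207 19-24 | 206 24-36 |
Completion: 200=6  201=3  202=11  203=7  204=8  205=19  206=36  207=24
Turnaround (C−A): 200=6  201=1  202=6  203=1  204=2  205=10  206=20  207=6
Turnaround(200) = completion − arrival = 6 − 0 = 6

6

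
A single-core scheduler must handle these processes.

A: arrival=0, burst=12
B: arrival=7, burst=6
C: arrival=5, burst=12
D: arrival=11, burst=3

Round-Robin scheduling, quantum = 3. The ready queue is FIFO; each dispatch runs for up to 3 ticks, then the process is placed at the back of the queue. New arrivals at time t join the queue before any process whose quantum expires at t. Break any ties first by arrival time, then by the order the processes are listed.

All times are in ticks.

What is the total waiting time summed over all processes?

Timeline: | A 0-6 | C 6-9 | A 9-12 | B 12-15 | C 15-18 | D 18-21 | A 21-24 | B 24-27 | C 27-33 |
Completion: A=24  B=27  C=33  D=21
Turnaround (C−A): A=24  B=20  C=28  D=10
Waiting = turnaround − burst: A=12, B=14, C=16, D=7
Total waiting = 12 + 14 + 16 + 7 = 49

49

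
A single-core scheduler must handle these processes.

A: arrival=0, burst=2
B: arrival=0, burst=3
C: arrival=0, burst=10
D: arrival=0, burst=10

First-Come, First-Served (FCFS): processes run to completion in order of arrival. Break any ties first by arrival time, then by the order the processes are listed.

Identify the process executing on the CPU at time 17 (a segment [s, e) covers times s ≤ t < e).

D

Schedule: | A 0-2 | B 2-5 | C 5-15 | D 15-25 |
Completion: A=2  B=5  C=15  D=25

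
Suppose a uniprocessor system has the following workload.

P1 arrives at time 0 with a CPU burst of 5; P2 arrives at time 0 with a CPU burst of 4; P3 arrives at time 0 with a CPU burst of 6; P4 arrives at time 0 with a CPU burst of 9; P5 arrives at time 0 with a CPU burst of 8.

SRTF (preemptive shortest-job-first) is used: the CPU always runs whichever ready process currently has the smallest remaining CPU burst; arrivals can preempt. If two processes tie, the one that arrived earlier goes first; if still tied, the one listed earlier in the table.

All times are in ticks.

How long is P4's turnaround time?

Timeline: | P2 0-4 | P1 4-9 | P3 9-15 | P5 15-23 | P4 23-32 |
Completion: P1=9  P2=4  P3=15  P4=32  P5=23
Turnaround(P4) = completion − arrival = 32 − 0 = 32

32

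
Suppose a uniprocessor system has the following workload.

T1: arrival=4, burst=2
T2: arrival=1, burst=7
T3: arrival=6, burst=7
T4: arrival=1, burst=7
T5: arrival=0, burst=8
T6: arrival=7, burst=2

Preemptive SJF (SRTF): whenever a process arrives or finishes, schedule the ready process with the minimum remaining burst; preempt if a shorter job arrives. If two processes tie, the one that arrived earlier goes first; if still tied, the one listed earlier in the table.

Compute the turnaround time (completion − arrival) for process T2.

Timeline: | T5 0-4 | T1 4-6 | T5 6-7 | T6 7-9 | T5 9-12 | T2 12-19 | T4 19-26 | T3 26-33 |
Completion: T1=6  T2=19  T3=33  T4=26  T5=12  T6=9
Turnaround (C−A): T1=2  T2=18  T3=27  T4=25  T5=12  T6=2
Turnaround(T2) = completion − arrival = 19 − 1 = 18

18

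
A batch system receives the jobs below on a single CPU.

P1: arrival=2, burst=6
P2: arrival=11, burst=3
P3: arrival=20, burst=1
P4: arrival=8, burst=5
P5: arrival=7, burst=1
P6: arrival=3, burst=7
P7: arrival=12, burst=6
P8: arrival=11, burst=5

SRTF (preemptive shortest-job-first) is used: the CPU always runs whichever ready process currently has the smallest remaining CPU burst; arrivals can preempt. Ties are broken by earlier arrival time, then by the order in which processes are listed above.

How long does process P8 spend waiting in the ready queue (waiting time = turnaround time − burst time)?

7

Schedule: | idle 0-2 | P1 2-8 | P5 8-9 | P4 9-14 | P2 14-17 | P8 17-20 | P3 20-21 | P8 21-23 | P7 23-29 | P6 29-36 |
Completion: P1=8  P2=17  P3=21  P4=14  P5=9  P6=36  P7=29  P8=23
Waiting(P8) = turnaround − burst = 12 − 5 = 7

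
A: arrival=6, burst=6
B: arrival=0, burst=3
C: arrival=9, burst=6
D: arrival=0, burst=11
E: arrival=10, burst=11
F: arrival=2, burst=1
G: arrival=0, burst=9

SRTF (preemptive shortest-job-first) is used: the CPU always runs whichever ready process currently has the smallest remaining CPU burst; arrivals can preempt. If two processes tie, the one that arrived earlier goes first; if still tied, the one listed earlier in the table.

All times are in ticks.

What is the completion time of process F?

4

Gantt: | B 0-3 | F 3-4 | G 4-6 | A 6-12 | C 12-18 | G 18-25 | D 25-36 | E 36-47 |
Completion: A=12  B=3  C=18  D=36  E=47  F=4  G=25
Turnaround (C−A): A=6  B=3  C=9  D=36  E=37  F=2  G=25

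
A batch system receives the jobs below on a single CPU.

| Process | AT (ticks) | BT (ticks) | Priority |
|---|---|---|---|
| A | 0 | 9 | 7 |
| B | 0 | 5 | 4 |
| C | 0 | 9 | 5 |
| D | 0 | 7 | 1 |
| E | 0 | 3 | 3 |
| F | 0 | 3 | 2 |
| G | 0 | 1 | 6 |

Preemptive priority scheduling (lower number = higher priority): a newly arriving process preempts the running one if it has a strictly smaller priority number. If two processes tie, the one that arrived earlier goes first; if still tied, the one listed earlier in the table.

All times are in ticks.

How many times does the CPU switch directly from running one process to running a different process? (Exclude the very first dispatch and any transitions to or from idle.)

6

Timeline: | D 0-7 | F 7-10 | E 10-13 | B 13-18 | C 18-27 | G 27-28 | A 28-37 |
Completion: A=37  B=18  C=27  D=7  E=13  F=10  G=28
Turnaround (C−A): A=37  B=18  C=27  D=7  E=13  F=10  G=28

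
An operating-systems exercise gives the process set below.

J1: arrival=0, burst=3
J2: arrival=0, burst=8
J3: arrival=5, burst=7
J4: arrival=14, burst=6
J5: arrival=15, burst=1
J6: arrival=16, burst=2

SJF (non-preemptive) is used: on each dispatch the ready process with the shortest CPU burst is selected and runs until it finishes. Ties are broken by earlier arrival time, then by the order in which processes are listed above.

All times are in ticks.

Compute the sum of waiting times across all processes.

Timeline: | J1 0-3 | J2 3-11 | J3 11-18 | J5 18-19 | J6 19-21 | J4 21-27 |
Completion: J1=3  J2=11  J3=18  J4=27  J5=19  J6=21
Waiting = turnaround − burst: J1=0, J2=3, J3=6, J4=7, J5=3, J6=3
Total waiting = 0 + 3 + 6 + 7 + 3 + 3 = 22

22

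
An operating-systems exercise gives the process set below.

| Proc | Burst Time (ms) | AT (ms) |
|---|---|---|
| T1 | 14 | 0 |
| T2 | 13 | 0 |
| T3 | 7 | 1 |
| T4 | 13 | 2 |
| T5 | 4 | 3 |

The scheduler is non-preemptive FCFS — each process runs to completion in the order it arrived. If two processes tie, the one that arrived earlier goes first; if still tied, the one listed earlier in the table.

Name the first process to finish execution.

Timeline: | T1 0-14 | T2 14-27 | T3 27-34 | T4 34-47 | T5 47-51 |
Completion: T1=14  T2=27  T3=34  T4=47  T5=51
Turnaround (C−A): T1=14  T2=27  T3=33  T4=45  T5=48
Finish order: T1 → T2 → T3 → T4 → T5

T1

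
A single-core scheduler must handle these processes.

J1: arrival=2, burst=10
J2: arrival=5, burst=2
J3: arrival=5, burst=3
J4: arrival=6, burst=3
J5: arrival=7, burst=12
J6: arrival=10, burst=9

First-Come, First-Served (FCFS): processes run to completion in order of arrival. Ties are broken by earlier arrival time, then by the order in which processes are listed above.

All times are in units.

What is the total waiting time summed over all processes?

Gantt: | idle 0-2 | J1 2-12 | J2 12-14 | J3 14-17 | J4 17-20 | J5 20-32 | J6 32-41 |
Completion: J1=12  J2=14  J3=17  J4=20  J5=32  J6=41
Turnaround (C−A): J1=10  J2=9  J3=12  J4=14  J5=25  J6=31
Waiting = turnaround − burst: J1=0, J2=7, J3=9, J4=11, J5=13, J6=22
Total waiting = 0 + 7 + 9 + 11 + 13 + 22 = 62

62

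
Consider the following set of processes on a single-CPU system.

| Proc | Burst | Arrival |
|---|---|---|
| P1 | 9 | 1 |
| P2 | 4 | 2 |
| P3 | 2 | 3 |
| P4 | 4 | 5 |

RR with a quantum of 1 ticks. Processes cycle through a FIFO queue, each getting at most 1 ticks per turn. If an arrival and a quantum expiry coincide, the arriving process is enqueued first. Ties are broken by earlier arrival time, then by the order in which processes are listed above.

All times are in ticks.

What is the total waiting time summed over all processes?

Gantt: | idle 0-1 | P1 1-2 | P2 2-3 | P1 3-4 | P3 4-5 | P2 5-6 | P1 6-7 | P4 7-8 | P3 8-9 | P2 9-10 | P1 10-11 | P4 11-12 | P2 12-13 | P1 13-14 | P4 14-15 | P1 15-16 | P4 16-17 | P1 17-20 |
Completion: P1=20  P2=13  P3=9  P4=17
Waiting = turnaround − burst: P1=10, P2=7, P3=4, P4=8
Total waiting = 10 + 7 + 4 + 8 = 29

29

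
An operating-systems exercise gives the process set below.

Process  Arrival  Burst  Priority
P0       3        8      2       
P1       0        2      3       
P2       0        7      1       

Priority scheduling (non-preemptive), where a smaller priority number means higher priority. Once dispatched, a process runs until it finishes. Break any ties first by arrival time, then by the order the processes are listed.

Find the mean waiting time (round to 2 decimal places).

Gantt: | P2 0-7 | P0 7-15 | P1 15-17 |
Completion: P0=15  P1=17  P2=7
Turnaround (C−A): P0=12  P1=17  P2=7
Waiting times: P0=4, P1=15, P2=0
Average waiting = (4+15+0) / 3 = 19/3 = 6.33

6.33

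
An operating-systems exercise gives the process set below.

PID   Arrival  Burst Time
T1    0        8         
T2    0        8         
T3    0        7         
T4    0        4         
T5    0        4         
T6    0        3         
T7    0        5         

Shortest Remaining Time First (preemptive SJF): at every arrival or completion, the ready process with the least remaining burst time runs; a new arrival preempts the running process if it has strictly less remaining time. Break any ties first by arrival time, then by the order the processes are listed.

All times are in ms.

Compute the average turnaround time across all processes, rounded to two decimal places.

Timeline: | T6 0-3 | T4 3-7 | T5 7-11 | T7 11-16 | T3 16-23 | T1 23-31 | T2 31-39 |
Completion: T1=31  T2=39  T3=23  T4=7  T5=11  T6=3  T7=16
Turnaround times: T1=31, T2=39, T3=23, T4=7, T5=11, T6=3, T7=16
Average turnaround = (31+39+23+7+11+3+16) / 7 = 130/7 = 18.57

18.57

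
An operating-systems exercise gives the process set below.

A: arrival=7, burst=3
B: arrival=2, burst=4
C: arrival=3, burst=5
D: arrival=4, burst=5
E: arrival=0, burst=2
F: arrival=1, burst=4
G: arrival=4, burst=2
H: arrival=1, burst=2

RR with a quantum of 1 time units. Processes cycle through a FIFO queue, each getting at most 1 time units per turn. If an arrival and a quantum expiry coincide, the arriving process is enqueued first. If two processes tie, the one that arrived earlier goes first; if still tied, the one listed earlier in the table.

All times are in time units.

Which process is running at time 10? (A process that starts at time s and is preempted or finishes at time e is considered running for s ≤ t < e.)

Schedule: | E 0-1 | F 1-2 | H 2-3 | E 3-4 | B 4-5 | F 5-6 | C 6-7 | H 7-8 | D 8-9 | G 9-10 | B 10-11 | F 11-12 | A 12-13 | C 13-14 | D 14-15 | G 15-16 | B 16-17 | F 17-18 | A 18-19 | C 19-20 | D 20-21 | B 21-22 | A 22-23 | C 23-24 | D 24-25 | C 25-26 | D 26-27 |
Completion: A=23  B=22  C=26  D=27  E=4  F=18  G=16  H=8
Turnaround (C−A): A=16  B=20  C=23  D=23  E=4  F=17  G=12  H=7

B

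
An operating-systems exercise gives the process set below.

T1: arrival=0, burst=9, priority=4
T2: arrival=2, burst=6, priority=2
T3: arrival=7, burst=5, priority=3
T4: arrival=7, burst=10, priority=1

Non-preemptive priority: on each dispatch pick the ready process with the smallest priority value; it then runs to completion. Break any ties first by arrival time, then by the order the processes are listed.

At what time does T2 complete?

25

Timeline: | T1 0-9 | T4 9-19 | T2 19-25 | T3 25-30 |
Completion: T1=9  T2=25  T3=30  T4=19
Turnaround (C−A): T1=9  T2=23  T3=23  T4=12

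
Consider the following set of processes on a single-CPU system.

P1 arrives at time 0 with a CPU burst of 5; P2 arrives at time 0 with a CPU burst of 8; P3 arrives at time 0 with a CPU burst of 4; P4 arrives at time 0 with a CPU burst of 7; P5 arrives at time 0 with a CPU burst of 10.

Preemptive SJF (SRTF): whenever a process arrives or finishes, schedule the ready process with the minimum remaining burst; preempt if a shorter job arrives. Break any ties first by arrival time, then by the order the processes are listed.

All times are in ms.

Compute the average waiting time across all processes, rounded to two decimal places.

Schedule: | P3 0-4 | P1 4-9 | P4 9-16 | P2 16-24 | P5 24-34 |
Completion: P1=9  P2=24  P3=4  P4=16  P5=34
Turnaround (C−A): P1=9  P2=24  P3=4  P4=16  P5=34
Waiting times: P1=4, P2=16, P3=0, P4=9, P5=24
Average waiting = (4+16+0+9+24) / 5 = 53/5 = 10.60

10.60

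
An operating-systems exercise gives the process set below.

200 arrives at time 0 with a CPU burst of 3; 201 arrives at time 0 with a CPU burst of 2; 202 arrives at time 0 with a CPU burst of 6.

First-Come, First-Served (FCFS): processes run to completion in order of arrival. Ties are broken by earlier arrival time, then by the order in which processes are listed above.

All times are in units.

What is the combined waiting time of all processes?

Schedule: | 200 0-3 | 201 3-5 | 202 5-11 |
Completion: 200=3  201=5  202=11
Turnaround (C−A): 200=3  201=5  202=11
Waiting = turnaround − burst: 200=0, 201=3, 202=5
Total waiting = 0 + 3 + 5 = 8

8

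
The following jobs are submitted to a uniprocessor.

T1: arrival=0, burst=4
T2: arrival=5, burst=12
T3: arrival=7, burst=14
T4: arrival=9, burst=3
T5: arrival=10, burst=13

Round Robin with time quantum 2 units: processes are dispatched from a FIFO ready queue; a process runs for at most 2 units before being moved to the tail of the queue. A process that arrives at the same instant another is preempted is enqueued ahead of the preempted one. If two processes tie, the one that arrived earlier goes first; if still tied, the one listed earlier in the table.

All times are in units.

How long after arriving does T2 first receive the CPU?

Schedule: | T1 0-4 | idle 4-5 | T2 5-7 | T3 7-9 | T2 9-11 | T4 11-13 | T3 13-15 | T5 15-17 | T2 17-19 | T4 19-20 | T3 20-22 | T5 22-24 | T2 24-26 | T3 26-28 | T5 28-30 | T2 30-32 | T3 32-34 | T5 34-36 | T2 36-38 | T3 38-40 | T5 40-42 | T3 42-44 | T5 44-47 |
Completion: T1=4  T2=38  T3=44  T4=20  T5=47
Turnaround (C−A): T1=4  T2=33  T3=37  T4=11  T5=37
Response(T2) = first start − arrival = 5 − 5 = 0

0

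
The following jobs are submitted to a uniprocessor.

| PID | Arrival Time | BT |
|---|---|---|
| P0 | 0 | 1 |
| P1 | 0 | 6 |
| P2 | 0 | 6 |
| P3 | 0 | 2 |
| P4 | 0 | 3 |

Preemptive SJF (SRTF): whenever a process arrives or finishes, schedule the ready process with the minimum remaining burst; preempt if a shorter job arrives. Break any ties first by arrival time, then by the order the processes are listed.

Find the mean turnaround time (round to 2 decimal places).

Gantt: | P0 0-1 | P3 1-3 | P4 3-6 | P1 6-12 | P2 12-18 |
Completion: P0=1  P1=12  P2=18  P3=3  P4=6
Turnaround times: P0=1, P1=12, P2=18, P3=3, P4=6
Average turnaround = (1+12+18+3+6) / 5 = 40/5 = 8.00

8.00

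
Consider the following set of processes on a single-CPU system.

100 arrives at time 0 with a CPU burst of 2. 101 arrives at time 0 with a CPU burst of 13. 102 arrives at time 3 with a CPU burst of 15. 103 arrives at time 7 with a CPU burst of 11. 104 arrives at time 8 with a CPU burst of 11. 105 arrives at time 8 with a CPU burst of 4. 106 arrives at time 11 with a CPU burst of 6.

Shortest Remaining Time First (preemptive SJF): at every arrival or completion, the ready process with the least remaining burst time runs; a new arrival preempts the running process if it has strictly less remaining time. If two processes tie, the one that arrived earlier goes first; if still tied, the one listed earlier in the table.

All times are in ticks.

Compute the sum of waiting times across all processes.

103

Schedule: | 100 0-2 | 101 2-8 | 105 8-12 | 106 12-18 | 101 18-25 | 103 25-36 | 104 36-47 | 102 47-62 |
Completion: 100=2  101=25  102=62  103=36  104=47  105=12  106=18
Waiting = turnaround − burst: 100=0, 101=12, 102=44, 103=18, 104=28, 105=0, 106=1
Total waiting = 0 + 12 + 44 + 18 + 28 + 0 + 1 = 103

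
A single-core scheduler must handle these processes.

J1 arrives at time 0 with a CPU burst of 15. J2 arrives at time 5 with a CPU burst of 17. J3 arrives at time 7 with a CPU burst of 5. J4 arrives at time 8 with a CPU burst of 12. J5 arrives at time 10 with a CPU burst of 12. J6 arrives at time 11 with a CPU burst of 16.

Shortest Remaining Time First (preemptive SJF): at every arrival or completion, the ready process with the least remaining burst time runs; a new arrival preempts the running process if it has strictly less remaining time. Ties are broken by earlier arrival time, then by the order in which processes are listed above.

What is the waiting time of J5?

22

Schedule: | J1 0-7 | J3 7-12 | J1 12-20 | J4 20-32 | J5 32-44 | J6 44-60 | J2 60-77 |
Completion: J1=20  J2=77  J3=12  J4=32  J5=44  J6=60
Waiting(J5) = turnaround − burst = 34 − 12 = 22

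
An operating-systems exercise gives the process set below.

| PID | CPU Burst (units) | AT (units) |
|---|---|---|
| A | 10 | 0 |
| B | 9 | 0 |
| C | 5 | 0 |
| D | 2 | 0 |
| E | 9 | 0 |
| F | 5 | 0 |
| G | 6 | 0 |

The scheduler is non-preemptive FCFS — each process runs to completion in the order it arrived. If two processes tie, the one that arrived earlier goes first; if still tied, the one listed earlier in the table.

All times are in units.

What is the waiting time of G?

40

Gantt: | A 0-10 | B 10-19 | C 19-24 | D 24-26 | E 26-35 | F 35-40 | G 40-46 |
Completion: A=10  B=19  C=24  D=26  E=35  F=40  G=46
Waiting(G) = turnaround − burst = 46 − 6 = 40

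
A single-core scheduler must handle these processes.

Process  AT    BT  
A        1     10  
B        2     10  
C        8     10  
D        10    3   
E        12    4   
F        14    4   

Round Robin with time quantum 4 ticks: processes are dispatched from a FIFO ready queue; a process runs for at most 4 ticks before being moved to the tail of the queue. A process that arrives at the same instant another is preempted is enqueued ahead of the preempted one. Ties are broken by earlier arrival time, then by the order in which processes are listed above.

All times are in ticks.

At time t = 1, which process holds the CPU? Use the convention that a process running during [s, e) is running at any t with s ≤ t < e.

A

Timeline: | idle 0-1 | A 1-5 | B 5-9 | A 9-13 | C 13-17 | B 17-21 | D 21-24 | E 24-28 | A 28-30 | F 30-34 | C 34-38 | B 38-40 | C 40-42 |
Completion: A=30  B=40  C=42  D=24  E=28  F=34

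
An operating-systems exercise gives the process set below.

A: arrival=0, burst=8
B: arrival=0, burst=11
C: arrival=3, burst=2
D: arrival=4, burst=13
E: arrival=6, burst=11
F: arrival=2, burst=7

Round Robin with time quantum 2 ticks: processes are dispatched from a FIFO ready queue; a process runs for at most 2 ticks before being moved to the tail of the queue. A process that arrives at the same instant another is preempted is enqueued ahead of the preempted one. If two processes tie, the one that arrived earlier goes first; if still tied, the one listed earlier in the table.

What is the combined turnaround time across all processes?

211

Gantt: | A 0-2 | B 2-4 | F 4-6 | A 6-8 | C 8-10 | D 10-12 | B 12-14 | E 14-16 | F 16-18 | A 18-20 | D 20-22 | B 22-24 | E 24-26 | F 26-28 | A 28-30 | D 30-32 | B 32-34 | E 34-36 | F 36-37 | D 37-39 | B 39-41 | E 41-43 | D 43-45 | B 45-46 | E 46-48 | D 48-50 | E 50-51 | D 51-52 |
Completion: A=30  B=46  C=10  D=52  E=51  F=37
Turnaround = completion − arrival: A=30, B=46, C=7, D=48, E=45, F=35
Total turnaround = 30 + 46 + 7 + 48 + 45 + 35 = 211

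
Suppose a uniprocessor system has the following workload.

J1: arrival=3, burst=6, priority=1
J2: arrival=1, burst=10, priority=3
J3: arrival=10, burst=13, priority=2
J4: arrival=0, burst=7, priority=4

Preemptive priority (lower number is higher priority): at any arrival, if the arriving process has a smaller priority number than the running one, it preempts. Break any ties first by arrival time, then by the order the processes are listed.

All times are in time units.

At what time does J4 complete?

Schedule: | J4 0-1 | J2 1-3 | J1 3-9 | J2 9-10 | J3 10-23 | J2 23-30 | J4 30-36 |
Completion: J1=9  J2=30  J3=23  J4=36

36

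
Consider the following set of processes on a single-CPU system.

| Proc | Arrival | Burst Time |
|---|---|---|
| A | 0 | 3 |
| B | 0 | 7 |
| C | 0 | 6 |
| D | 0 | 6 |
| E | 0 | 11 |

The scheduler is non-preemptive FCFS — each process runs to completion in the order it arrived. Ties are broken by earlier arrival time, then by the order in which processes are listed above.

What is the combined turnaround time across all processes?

Gantt: | A 0-3 | B 3-10 | C 10-16 | D 16-22 | E 22-33 |
Completion: A=3  B=10  C=16  D=22  E=33
Turnaround (C−A): A=3  B=10  C=16  D=22  E=33
Turnaround = completion − arrival: A=3, B=10, C=16, D=22, E=33
Total turnaround = 3 + 10 + 16 + 22 + 33 = 84

84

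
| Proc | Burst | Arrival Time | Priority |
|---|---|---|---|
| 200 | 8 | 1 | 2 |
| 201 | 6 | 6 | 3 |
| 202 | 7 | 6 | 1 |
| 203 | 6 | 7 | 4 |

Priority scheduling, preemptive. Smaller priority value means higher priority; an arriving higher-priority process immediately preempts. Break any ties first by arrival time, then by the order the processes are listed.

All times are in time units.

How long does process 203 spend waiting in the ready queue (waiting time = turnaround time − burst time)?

15

Timeline: | idle 0-1 | 200 1-6 | 202 6-13 | 200 13-16 | 201 16-22 | 203 22-28 |
Completion: 200=16  201=22  202=13  203=28
Waiting(203) = turnaround − burst = 21 − 6 = 15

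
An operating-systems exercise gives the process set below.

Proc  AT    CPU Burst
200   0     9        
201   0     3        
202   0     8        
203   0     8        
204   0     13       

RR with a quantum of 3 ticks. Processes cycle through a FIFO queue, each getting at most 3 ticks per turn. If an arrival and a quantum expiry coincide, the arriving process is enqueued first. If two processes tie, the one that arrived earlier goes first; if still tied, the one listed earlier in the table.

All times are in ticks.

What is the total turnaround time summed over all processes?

143

Gantt: | 200 0-3 | 201 3-6 | 202 6-9 | 203 9-12 | 204 12-15 | 200 15-18 | 202 18-21 | 203 21-24 | 204 24-27 | 200 27-30 | 202 30-32 | 203 32-34 | 204 34-41 |
Completion: 200=30  201=6  202=32  203=34  204=41
Turnaround (C−A): 200=30  201=6  202=32  203=34  204=41
Turnaround = completion − arrival: 200=30, 201=6, 202=32, 203=34, 204=41
Total turnaround = 30 + 6 + 32 + 34 + 41 = 143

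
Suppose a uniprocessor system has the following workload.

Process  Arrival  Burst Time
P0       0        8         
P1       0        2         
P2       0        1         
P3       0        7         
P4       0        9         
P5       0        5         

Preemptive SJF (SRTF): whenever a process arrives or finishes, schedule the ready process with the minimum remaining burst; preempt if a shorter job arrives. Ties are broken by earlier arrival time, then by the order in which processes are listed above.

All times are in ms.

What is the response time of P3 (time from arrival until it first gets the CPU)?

Schedule: | P2 0-1 | P1 1-3 | P5 3-8 | P3 8-15 | P0 15-23 | P4 23-32 |
Completion: P0=23  P1=3  P2=1  P3=15  P4=32  P5=8
Response(P3) = first start − arrival = 8 − 0 = 8

8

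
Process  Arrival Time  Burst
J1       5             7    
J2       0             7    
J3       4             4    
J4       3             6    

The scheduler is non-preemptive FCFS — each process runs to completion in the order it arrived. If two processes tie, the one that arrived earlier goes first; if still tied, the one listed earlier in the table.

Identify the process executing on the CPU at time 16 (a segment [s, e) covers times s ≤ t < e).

Gantt: | J2 0-7 | J4 7-13 | J3 13-17 | J1 17-24 |
Completion: J1=24  J2=7  J3=17  J4=13
Turnaround (C−A): J1=19  J2=7  J3=13  J4=10

J3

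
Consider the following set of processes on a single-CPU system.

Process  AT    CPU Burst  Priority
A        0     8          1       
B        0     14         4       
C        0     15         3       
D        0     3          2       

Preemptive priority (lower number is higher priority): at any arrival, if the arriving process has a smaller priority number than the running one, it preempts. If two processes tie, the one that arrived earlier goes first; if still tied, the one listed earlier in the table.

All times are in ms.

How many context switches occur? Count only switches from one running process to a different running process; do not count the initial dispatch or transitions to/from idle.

3

Schedule: | A 0-8 | D 8-11 | C 11-26 | B 26-40 |
Completion: A=8  B=40  C=26  D=11
Turnaround (C−A): A=8  B=40  C=26  D=11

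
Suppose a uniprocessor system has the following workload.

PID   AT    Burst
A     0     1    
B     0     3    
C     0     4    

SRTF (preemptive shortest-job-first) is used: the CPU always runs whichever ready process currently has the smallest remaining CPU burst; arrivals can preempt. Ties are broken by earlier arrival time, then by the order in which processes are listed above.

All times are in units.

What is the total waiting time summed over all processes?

Timeline: | A 0-1 | B 1-4 | C 4-8 |
Completion: A=1  B=4  C=8
Waiting = turnaround − burst: A=0, B=1, C=4
Total waiting = 0 + 1 + 4 = 5

5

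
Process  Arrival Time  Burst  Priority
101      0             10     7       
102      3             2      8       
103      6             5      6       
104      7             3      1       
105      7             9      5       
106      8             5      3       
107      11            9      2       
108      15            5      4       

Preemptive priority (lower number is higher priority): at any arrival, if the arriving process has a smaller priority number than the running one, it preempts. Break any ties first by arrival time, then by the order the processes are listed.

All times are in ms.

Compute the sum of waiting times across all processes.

Timeline: | 101 0-6 | 103 6-7 | 104 7-10 | 106 10-11 | 107 11-20 | 106 20-24 | 108 24-29 | 105 29-38 | 103 38-42 | 101 42-46 | 102 46-48 |
Completion: 101=46  102=48  103=42  104=10  105=38  106=24  107=20  108=29
Waiting = turnaround − burst: 101=36, 102=43, 103=31, 104=0, 105=22, 106=11, 107=0, 108=9
Total waiting = 36 + 43 + 31 + 0 + 22 + 11 + 0 + 9 = 152

152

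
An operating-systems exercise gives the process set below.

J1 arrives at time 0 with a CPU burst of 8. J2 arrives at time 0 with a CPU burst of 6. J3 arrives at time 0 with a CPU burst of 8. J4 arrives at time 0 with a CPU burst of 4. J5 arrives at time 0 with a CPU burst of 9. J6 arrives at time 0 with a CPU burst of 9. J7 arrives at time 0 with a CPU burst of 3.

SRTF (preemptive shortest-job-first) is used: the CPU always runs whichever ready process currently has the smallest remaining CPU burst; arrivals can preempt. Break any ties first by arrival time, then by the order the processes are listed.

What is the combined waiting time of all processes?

111

Gantt: | J7 0-3 | J4 3-7 | J2 7-13 | J1 13-21 | J3 21-29 | J5 29-38 | J6 38-47 |
Completion: J1=21  J2=13  J3=29  J4=7  J5=38  J6=47  J7=3
Turnaround (C−A): J1=21  J2=13  J3=29  J4=7  J5=38  J6=47  J7=3
Waiting = turnaround − burst: J1=13, J2=7, J3=21, J4=3, J5=29, J6=38, J7=0
Total waiting = 13 + 7 + 21 + 3 + 29 + 38 + 0 = 111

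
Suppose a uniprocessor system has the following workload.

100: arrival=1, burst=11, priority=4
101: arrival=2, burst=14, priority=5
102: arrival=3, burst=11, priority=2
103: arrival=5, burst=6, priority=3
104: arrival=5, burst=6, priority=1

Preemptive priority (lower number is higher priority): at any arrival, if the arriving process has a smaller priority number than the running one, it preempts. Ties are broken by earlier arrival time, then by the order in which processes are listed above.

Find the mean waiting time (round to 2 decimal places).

Schedule: | idle 0-1 | 100 1-3 | 102 3-5 | 104 5-11 | 102 11-20 | 103 20-26 | 100 26-35 | 101 35-49 |
Completion: 100=35  101=49  102=20  103=26  104=11
Turnaround (C−A): 100=34  101=47  102=17  103=21  104=6
Waiting times: 100=23, 101=33, 102=6, 103=15, 104=0
Average waiting = (23+33+6+15+0) / 5 = 77/5 = 15.40

15.40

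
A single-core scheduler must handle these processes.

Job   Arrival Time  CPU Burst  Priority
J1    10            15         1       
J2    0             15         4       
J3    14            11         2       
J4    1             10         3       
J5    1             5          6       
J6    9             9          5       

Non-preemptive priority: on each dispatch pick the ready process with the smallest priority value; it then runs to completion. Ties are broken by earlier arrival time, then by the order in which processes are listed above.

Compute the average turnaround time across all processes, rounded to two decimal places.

Schedule: | J2 0-15 | J1 15-30 | J3 30-41 | J4 41-51 | J6 51-60 | J5 60-65 |
Completion: J1=30  J2=15  J3=41  J4=51  J5=65  J6=60
Turnaround (C−A): J1=20  J2=15  J3=27  J4=50  J5=64  J6=51
Turnaround times: J1=20, J2=15, J3=27, J4=50, J5=64, J6=51
Average turnaround = (20+15+27+50+64+51) / 6 = 227/6 = 37.83

37.83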